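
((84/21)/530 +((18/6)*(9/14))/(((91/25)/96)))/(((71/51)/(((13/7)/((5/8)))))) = 108.58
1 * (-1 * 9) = -9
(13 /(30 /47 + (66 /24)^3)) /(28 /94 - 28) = -918944 /41974527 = -0.02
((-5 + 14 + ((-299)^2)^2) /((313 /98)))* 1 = 783268803380 /313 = 2502456240.83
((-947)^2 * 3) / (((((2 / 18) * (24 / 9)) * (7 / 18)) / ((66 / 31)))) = 21574534113 / 434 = 49710908.09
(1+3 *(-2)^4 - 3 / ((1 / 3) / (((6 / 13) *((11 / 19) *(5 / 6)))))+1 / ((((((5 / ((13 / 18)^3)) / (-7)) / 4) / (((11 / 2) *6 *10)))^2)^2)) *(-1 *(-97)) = 19622386060492771656800815 / 861235747047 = 22783989317412.67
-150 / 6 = -25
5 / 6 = 0.83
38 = 38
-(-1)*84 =84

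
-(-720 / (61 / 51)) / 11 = 36720 / 671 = 54.72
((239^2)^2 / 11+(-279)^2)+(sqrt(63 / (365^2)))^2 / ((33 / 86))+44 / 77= 3043612292531442 / 10258325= 296696808.94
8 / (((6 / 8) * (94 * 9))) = 16 / 1269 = 0.01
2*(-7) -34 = -48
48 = 48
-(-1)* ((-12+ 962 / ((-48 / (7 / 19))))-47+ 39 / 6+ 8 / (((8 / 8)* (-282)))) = -1284037 / 21432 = -59.91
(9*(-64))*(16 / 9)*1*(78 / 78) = -1024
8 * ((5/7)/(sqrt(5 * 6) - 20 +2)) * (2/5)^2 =-96/1715 - 16 * sqrt(30)/5145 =-0.07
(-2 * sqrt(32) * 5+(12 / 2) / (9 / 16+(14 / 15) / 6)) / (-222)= -720 / 19129+20 * sqrt(2) / 111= 0.22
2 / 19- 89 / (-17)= 1725 / 323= 5.34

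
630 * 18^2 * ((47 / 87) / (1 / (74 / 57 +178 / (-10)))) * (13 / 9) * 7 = -10137824424 / 551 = -18398955.40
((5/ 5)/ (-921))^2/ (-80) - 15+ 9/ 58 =-29213420069/ 1967919120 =-14.84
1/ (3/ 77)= 77/ 3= 25.67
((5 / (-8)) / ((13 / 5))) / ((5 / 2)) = -5 / 52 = -0.10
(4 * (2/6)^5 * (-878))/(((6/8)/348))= -1629568/243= -6706.04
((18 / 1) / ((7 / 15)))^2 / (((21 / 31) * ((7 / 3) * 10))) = 225990 / 2401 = 94.12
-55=-55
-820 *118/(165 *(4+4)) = -2419/33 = -73.30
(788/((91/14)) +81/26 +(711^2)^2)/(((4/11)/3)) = 2108299722914.11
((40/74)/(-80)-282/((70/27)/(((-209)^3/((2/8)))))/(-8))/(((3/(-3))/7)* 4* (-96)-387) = 2571896307257/1720500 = 1494854.00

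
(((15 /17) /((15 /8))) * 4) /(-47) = -32 /799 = -0.04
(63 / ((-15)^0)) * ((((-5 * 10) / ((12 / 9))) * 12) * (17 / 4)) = -240975 / 2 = -120487.50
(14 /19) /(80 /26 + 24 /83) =7553 /34504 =0.22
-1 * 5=-5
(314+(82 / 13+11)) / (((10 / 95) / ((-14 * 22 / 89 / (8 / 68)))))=-107119397 / 1157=-92583.75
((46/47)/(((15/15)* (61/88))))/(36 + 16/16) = 4048/106079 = 0.04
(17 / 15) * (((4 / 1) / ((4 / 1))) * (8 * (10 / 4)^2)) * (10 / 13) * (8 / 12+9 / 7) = 69700 / 819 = 85.10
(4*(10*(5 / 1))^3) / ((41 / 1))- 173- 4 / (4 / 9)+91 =496269 / 41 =12104.12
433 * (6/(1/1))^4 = 561168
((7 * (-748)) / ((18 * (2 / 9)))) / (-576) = 1309 / 576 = 2.27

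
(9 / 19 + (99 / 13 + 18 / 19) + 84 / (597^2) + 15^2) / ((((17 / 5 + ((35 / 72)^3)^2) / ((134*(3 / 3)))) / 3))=641029561317933813596160 / 23255688671445065771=27564.42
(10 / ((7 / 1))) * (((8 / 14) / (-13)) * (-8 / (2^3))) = 0.06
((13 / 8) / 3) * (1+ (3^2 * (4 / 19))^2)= 21541 / 8664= 2.49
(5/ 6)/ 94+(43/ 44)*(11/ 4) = 6083/ 2256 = 2.70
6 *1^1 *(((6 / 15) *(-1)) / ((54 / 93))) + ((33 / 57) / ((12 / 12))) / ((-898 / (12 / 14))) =-3702949 / 895755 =-4.13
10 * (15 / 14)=75 / 7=10.71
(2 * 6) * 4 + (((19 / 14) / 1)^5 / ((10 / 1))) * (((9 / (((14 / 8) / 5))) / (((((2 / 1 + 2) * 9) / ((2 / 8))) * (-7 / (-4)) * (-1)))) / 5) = 12647144381 / 263533760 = 47.99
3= 3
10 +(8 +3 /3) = 19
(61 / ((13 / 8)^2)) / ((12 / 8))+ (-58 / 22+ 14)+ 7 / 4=636091 / 22308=28.51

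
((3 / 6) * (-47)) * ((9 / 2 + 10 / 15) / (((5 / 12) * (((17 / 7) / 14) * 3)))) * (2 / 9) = -285572 / 2295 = -124.43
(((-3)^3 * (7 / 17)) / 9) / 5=-21 / 85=-0.25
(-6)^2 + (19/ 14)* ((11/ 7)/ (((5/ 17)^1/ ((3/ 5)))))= 98859/ 2450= 40.35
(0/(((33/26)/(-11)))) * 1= 0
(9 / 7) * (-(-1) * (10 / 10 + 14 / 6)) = 30 / 7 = 4.29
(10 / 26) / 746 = 5 / 9698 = 0.00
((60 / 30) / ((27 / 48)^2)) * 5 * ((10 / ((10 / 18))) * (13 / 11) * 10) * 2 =1331200 / 99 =13446.46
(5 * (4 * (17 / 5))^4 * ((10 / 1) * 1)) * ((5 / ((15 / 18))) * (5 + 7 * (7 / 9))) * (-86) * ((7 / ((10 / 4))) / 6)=-4839717220352 / 1125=-4301970862.54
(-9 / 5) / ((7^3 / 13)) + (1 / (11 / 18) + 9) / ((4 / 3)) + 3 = 823197 / 75460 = 10.91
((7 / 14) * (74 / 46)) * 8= 148 / 23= 6.43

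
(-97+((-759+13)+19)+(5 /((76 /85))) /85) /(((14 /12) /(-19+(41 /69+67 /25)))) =1698665613 /152950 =11106.02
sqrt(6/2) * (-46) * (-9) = 414 * sqrt(3) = 717.07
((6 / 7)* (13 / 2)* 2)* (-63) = -702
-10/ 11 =-0.91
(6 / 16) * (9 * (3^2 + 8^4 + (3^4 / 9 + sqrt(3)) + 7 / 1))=27 * sqrt(3) / 8 + 111267 / 8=13914.22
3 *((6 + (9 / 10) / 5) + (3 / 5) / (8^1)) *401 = 1504953 / 200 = 7524.76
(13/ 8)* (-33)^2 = 14157/ 8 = 1769.62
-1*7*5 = -35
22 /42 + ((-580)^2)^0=32 /21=1.52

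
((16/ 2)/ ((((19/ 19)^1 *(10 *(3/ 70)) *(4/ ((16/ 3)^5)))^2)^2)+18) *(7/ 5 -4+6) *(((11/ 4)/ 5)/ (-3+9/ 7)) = -59367872481240742378097609317/ 169457721888600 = -350340319813036.63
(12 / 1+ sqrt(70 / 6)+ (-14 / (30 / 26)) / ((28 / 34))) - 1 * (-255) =255.68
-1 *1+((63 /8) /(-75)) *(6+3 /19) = -6257 /3800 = -1.65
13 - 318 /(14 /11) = -1658 /7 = -236.86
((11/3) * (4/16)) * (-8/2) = -11/3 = -3.67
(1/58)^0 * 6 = 6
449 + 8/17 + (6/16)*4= 15333/34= 450.97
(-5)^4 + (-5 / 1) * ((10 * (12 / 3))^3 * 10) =-3199375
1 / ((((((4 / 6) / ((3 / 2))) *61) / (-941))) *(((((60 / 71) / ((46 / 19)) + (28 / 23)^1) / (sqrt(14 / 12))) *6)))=-1536653 *sqrt(42) / 2496608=-3.99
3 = 3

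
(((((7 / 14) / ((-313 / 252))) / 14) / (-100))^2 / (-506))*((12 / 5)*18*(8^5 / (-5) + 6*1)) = 0.00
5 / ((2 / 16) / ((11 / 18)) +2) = 220 / 97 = 2.27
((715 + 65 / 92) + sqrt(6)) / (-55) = -13169 / 1012 - sqrt(6) / 55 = -13.06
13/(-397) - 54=-21451/397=-54.03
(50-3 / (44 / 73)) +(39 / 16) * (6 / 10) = 40907 / 880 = 46.49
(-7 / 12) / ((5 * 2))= -7 / 120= -0.06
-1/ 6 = -0.17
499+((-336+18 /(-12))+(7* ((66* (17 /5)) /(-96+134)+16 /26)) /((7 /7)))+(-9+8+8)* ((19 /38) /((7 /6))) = 519057 /2470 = 210.14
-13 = -13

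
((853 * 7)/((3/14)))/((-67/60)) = -24953.43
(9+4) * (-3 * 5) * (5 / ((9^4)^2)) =-325 / 14348907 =-0.00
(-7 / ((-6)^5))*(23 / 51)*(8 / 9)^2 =322 / 1003833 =0.00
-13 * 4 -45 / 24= -431 / 8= -53.88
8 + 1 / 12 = 97 / 12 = 8.08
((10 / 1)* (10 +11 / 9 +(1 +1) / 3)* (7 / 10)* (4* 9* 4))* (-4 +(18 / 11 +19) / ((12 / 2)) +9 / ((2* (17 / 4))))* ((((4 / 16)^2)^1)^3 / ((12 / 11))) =418691 / 313344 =1.34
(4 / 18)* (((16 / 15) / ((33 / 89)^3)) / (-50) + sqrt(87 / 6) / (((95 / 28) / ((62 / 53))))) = -11279504 / 121287375 + 1736* sqrt(58) / 45315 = 0.20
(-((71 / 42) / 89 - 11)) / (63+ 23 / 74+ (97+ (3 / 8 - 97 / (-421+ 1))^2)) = 25514815200 / 373341863333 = 0.07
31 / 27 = 1.15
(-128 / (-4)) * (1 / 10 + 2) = 336 / 5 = 67.20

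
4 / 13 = 0.31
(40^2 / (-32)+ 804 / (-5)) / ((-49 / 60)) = 258.12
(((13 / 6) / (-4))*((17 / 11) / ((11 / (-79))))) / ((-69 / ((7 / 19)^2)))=-855491 / 72335736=-0.01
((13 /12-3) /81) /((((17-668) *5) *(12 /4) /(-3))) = -23 /3163860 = -0.00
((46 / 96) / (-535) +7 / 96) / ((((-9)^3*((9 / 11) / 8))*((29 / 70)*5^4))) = -10549 / 2827608750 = -0.00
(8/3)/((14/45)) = 60/7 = 8.57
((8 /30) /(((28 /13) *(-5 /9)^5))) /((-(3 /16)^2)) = 7278336 /109375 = 66.54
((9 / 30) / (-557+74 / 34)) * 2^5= -34 / 1965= -0.02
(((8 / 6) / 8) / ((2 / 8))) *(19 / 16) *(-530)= -5035 / 12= -419.58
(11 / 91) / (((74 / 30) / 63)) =1485 / 481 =3.09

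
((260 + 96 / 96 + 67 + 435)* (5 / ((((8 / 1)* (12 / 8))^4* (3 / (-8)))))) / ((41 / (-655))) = 2498825 / 318816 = 7.84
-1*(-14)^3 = 2744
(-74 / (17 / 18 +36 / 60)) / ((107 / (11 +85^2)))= -48191760 / 14873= -3240.22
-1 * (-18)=18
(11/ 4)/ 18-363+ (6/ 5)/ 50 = -3265409/ 9000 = -362.82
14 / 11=1.27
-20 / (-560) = 1 / 28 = 0.04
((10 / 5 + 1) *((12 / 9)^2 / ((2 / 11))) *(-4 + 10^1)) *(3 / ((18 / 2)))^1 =176 / 3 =58.67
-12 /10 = -6 /5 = -1.20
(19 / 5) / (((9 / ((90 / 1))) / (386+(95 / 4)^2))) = 288819 / 8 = 36102.38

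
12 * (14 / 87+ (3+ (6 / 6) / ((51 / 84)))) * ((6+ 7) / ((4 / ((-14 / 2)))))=-1312.58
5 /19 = 0.26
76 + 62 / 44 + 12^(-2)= 122627 / 1584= 77.42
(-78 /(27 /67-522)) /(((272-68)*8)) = 0.00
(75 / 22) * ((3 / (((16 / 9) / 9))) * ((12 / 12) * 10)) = 91125 / 176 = 517.76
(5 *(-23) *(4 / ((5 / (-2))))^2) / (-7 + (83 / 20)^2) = -117760 / 4089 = -28.80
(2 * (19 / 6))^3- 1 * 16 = 6427 / 27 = 238.04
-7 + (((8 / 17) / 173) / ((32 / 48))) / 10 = -102929 / 14705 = -7.00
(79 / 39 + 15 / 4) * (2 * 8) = 3604 / 39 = 92.41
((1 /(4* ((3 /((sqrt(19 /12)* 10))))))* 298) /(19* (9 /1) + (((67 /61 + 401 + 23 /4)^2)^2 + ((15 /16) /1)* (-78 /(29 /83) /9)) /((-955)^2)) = 0.01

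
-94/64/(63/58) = -1363/1008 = -1.35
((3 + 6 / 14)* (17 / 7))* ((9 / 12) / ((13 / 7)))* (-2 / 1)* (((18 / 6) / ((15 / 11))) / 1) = -14.80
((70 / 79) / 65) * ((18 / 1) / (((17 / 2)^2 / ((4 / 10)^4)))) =0.00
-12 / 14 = -6 / 7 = -0.86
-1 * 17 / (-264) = 17 / 264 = 0.06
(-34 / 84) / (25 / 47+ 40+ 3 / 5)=-3995 / 405972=-0.01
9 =9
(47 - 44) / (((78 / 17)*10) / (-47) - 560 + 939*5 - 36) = 2397 / 3274321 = 0.00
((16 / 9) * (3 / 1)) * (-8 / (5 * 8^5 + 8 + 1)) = -128 / 491547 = -0.00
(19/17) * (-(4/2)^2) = -76/17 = -4.47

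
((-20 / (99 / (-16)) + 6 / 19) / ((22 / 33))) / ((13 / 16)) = 53392 / 8151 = 6.55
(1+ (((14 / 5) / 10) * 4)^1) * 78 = 4134 / 25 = 165.36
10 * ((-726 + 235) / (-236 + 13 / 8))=20.95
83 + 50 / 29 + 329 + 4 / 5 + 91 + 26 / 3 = 223673 / 435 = 514.19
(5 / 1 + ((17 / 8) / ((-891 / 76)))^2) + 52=181109197 / 3175524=57.03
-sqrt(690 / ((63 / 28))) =-2 * sqrt(690) / 3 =-17.51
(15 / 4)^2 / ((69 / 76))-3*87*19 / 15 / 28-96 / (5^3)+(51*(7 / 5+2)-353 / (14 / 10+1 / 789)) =-8410665693 / 111251000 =-75.60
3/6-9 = -17/2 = -8.50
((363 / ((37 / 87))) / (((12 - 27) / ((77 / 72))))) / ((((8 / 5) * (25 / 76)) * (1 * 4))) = -5133667 / 177600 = -28.91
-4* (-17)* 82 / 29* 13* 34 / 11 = 2464592 / 319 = 7725.99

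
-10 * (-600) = 6000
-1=-1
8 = 8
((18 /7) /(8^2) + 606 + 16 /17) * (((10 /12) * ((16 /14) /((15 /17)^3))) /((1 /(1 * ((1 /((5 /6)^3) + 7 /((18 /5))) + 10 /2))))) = 2606898808189 /357210000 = 7297.94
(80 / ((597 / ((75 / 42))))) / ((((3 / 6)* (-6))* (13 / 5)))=-5000 / 162981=-0.03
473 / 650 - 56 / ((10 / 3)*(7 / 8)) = -12007 / 650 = -18.47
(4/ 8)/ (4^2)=1/ 32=0.03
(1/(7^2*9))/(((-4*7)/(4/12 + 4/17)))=-29/629748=-0.00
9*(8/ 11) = 72/ 11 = 6.55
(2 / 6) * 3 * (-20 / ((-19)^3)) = 0.00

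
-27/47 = -0.57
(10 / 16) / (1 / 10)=25 / 4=6.25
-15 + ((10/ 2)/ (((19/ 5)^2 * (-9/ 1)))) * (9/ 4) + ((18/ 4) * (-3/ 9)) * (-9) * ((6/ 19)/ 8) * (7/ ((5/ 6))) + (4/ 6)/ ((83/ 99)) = -2940889/ 299630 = -9.82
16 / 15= 1.07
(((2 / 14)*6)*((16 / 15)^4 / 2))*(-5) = -65536 / 23625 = -2.77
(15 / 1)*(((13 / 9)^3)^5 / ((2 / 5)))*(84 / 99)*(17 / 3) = 304556063433840004150 / 6794407359123417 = 44824.52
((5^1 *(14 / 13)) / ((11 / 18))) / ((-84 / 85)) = -1275 / 143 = -8.92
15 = 15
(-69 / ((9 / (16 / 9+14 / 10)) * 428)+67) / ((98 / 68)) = 65755507 / 1415610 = 46.45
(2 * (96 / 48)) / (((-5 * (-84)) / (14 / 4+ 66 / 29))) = 67 / 1218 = 0.06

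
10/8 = 5/4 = 1.25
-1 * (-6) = 6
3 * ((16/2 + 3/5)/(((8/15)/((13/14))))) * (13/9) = 7267/112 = 64.88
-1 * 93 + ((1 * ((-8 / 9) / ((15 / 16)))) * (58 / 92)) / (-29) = -288701 / 3105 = -92.98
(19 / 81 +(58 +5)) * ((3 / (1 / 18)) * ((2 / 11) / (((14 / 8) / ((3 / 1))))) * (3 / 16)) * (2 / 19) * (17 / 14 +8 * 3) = 5424198 / 10241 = 529.66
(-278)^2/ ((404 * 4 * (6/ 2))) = 19321/ 1212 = 15.94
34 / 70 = 0.49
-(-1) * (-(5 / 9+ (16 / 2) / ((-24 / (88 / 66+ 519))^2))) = -2437081 / 648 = -3760.93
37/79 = 0.47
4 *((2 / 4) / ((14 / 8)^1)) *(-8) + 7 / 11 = -655 / 77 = -8.51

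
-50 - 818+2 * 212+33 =-411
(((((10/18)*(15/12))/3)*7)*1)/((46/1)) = 175/4968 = 0.04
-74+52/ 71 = -5202/ 71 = -73.27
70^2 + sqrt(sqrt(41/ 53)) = 41^(1/ 4) * 53^(3/ 4)/ 53 + 4900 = 4900.94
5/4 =1.25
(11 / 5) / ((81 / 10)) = 22 / 81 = 0.27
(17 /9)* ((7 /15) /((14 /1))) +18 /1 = 4877 /270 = 18.06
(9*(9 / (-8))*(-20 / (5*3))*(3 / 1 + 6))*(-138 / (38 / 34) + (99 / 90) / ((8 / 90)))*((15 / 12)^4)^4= -626150665283203125 / 1305670057984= -479562.71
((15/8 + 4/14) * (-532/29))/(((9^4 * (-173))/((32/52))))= 9196/427914981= 0.00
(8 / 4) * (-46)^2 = 4232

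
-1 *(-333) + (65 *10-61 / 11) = 10752 / 11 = 977.45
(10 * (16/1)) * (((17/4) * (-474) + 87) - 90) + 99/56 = -18076701/56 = -322798.23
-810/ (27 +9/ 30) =-2700/ 91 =-29.67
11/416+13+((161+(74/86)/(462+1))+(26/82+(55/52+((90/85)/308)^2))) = 102057079758816935/581843151713824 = 175.40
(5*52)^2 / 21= 67600 / 21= 3219.05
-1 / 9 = -0.11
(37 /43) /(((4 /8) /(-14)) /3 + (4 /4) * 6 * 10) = 3108 /216677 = 0.01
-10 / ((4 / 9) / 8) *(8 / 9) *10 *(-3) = 4800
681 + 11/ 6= 4097/ 6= 682.83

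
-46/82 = -23/41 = -0.56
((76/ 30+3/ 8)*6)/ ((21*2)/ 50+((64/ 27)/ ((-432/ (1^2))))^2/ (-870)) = 80680715415/ 3883770668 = 20.77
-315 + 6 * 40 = -75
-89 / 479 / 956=-89 / 457924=-0.00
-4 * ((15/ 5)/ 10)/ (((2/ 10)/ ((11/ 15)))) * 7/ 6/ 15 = -77/ 225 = -0.34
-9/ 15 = -3/ 5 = -0.60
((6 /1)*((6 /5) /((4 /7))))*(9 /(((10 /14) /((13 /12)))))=17199 /100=171.99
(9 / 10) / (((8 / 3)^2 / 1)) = 81 / 640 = 0.13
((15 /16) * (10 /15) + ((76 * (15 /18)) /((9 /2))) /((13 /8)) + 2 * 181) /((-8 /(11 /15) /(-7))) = 80277967 /336960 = 238.24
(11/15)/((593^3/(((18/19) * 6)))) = 396/19810146415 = 0.00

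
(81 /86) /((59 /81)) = 1.29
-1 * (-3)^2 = -9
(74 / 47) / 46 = 37 / 1081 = 0.03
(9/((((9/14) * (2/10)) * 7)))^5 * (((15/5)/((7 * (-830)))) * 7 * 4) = -120000/83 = -1445.78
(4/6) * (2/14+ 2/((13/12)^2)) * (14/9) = 8740/4563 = 1.92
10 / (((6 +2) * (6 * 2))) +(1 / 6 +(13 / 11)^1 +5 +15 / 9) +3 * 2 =2485 / 176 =14.12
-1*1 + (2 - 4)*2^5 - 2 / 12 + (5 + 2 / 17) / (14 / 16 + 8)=-467761 / 7242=-64.59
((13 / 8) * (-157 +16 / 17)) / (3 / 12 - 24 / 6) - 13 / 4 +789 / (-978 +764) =60.69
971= 971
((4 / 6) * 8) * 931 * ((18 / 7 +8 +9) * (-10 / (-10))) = 291536 / 3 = 97178.67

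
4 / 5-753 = -3761 / 5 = -752.20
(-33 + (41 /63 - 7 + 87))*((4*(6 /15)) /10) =12008 /1575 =7.62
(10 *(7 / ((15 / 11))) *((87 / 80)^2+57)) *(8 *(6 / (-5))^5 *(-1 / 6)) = 774155151 / 78125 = 9909.19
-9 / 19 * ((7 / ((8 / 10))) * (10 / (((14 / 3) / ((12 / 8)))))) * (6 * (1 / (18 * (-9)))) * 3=225 / 152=1.48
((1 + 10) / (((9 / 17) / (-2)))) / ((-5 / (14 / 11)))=476 / 45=10.58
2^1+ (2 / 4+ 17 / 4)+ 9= 63 / 4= 15.75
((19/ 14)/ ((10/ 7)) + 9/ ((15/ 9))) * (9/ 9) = 127/ 20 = 6.35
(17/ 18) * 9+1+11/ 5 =117/ 10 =11.70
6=6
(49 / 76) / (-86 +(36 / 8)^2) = -49 / 4997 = -0.01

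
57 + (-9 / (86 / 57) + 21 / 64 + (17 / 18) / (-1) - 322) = -6726529 / 24768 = -271.58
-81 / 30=-27 / 10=-2.70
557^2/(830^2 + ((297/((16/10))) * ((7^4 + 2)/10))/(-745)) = 3698168080/8210974309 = 0.45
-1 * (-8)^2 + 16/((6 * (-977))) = -187592/2931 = -64.00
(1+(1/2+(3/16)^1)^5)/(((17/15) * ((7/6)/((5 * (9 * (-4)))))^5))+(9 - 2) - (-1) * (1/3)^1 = -2440803561505119449/27429024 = -88986161574.87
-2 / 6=-1 / 3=-0.33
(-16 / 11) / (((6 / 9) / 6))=-144 / 11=-13.09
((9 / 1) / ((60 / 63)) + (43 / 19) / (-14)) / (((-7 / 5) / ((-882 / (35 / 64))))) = 7115616 / 665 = 10700.17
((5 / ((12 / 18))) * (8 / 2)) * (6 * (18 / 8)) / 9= 45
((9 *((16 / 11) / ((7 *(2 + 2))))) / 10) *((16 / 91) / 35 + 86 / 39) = 126708 / 1226225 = 0.10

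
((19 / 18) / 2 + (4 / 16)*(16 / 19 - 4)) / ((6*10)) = -179 / 41040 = -0.00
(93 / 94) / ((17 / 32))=1488 / 799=1.86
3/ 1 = 3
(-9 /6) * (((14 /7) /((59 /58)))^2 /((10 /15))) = -30276 /3481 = -8.70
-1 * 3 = -3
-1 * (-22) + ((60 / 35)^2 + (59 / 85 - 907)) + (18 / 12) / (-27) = -66080257 / 74970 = -881.42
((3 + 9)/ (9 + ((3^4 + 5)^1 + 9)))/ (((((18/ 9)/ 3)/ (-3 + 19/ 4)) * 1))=63/ 208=0.30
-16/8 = -2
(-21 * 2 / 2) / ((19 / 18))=-378 / 19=-19.89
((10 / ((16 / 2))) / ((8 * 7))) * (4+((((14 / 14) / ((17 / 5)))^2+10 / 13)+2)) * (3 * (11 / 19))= 4249905 / 15989792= 0.27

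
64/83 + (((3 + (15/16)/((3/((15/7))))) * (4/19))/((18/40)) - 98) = -95.51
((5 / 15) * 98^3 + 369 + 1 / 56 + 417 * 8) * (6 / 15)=10665839 / 84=126974.27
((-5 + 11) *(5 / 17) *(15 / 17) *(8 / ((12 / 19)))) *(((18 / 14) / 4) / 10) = 2565 / 4046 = 0.63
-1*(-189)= 189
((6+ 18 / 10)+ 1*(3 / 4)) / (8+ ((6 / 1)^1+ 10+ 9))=57 / 220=0.26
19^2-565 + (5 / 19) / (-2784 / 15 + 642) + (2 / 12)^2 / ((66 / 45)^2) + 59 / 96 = -51213782425 / 251823264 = -203.37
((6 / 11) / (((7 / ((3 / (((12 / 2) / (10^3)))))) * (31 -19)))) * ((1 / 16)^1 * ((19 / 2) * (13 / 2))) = 30875 / 2464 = 12.53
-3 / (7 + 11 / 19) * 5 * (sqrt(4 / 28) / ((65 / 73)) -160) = 950 / 3 -1387 * sqrt(7) / 4368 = 315.83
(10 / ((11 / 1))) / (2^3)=5 / 44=0.11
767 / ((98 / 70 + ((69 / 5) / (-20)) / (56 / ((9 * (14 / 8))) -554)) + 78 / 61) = 23178279800 / 80986241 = 286.20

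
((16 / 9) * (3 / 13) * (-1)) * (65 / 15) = -16 / 9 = -1.78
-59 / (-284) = 59 / 284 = 0.21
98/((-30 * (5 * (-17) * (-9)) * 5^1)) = -49/57375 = -0.00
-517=-517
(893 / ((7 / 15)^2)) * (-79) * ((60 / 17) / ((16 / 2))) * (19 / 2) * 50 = -113095659375 / 1666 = -67884549.44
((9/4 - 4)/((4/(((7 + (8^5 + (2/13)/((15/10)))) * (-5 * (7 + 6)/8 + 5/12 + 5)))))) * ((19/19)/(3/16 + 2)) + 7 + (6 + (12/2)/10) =6396041/360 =17766.78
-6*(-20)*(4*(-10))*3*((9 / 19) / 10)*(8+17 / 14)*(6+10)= -13374720 / 133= -100561.80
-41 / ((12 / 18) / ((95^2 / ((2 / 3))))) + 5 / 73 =-832556.18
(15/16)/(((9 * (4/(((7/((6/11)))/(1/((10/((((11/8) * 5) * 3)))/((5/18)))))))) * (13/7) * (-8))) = -49/1248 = -0.04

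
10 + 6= 16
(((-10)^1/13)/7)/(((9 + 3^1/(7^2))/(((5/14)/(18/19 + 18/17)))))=-8075/3740256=-0.00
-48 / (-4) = 12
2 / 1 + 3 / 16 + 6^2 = 611 / 16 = 38.19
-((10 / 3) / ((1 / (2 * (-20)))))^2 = -160000 / 9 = -17777.78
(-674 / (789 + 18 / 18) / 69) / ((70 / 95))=-6403 / 381570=-0.02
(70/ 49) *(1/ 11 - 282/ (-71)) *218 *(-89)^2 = 54790665940/ 5467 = 10022071.69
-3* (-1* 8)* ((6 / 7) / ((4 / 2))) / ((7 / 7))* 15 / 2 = 540 / 7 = 77.14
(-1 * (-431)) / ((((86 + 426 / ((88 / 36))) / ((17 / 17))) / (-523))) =-2479543 / 2863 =-866.06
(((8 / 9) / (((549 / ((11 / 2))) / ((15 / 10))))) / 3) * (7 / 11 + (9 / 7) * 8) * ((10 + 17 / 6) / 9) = 9251 / 133407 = 0.07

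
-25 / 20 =-5 / 4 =-1.25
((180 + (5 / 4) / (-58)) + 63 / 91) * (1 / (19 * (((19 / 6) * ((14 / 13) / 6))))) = 4904127 / 293132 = 16.73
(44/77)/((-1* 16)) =-0.04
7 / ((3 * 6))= 7 / 18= 0.39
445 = 445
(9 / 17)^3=0.15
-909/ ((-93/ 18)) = 5454/ 31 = 175.94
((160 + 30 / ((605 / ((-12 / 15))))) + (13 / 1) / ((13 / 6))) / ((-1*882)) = -50203 / 266805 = -0.19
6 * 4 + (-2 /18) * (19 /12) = 2573 /108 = 23.82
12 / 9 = 4 / 3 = 1.33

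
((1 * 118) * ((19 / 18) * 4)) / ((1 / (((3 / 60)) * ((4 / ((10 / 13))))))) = 29146 / 225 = 129.54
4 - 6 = -2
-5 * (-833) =4165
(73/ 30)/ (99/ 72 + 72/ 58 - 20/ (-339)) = 956884/ 1052065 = 0.91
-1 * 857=-857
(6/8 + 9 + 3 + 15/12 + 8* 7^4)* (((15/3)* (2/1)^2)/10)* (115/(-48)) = -1105265/12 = -92105.42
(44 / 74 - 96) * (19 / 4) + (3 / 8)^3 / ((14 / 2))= -60093721 / 132608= -453.17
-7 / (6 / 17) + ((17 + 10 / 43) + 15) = 3199 / 258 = 12.40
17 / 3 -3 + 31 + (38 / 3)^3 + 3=2068.96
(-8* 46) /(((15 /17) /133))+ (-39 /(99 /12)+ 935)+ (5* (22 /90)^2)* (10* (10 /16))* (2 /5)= -485941127 /8910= -54538.85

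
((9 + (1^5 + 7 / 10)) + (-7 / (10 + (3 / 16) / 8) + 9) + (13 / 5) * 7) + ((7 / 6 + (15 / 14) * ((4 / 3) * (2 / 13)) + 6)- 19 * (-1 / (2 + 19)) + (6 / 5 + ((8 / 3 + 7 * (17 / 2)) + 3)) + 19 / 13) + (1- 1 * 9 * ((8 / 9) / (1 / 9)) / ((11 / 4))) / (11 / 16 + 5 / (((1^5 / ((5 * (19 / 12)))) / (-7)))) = 57971472788363 / 511157476830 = 113.41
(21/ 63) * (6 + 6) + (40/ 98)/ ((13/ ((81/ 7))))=19456/ 4459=4.36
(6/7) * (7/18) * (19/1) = 19/3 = 6.33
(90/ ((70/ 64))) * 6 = 3456/ 7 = 493.71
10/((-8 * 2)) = -5/8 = -0.62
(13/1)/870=13/870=0.01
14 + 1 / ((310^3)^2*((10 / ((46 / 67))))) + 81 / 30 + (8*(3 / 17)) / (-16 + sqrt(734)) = 12*sqrt(734) / 4063 + 20230445388811253593449 / 1207985697727505000000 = 16.83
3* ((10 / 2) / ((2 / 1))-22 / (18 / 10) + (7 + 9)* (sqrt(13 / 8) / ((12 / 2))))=-175 / 6 + 2* sqrt(26)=-18.97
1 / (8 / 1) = 1 / 8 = 0.12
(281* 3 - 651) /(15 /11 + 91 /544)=1148928 /9161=125.42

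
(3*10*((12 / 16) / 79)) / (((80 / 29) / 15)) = 3915 / 2528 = 1.55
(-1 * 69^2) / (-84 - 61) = 32.83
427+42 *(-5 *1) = 217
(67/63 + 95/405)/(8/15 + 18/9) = 1840/3591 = 0.51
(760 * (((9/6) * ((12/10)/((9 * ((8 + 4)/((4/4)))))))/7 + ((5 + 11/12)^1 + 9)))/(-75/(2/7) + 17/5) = -2381080/54411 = -43.76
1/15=0.07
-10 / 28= -5 / 14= -0.36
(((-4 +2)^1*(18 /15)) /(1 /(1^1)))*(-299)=3588 /5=717.60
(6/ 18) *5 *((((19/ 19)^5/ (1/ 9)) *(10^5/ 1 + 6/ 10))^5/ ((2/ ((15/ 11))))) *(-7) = -12917356263712636650736202057942349/ 2750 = -4697220459531867872994983000000.00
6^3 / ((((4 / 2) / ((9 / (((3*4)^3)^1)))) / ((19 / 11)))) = 171 / 176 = 0.97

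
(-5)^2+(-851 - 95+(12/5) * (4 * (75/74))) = -33717/37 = -911.27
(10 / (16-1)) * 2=4 / 3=1.33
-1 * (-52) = 52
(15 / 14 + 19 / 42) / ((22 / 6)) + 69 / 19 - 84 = -116971 / 1463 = -79.95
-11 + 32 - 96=-75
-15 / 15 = -1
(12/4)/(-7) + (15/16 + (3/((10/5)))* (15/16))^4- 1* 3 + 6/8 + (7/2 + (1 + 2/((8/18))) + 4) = 297243991/7340032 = 40.50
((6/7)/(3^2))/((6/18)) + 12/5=94/35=2.69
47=47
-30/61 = -0.49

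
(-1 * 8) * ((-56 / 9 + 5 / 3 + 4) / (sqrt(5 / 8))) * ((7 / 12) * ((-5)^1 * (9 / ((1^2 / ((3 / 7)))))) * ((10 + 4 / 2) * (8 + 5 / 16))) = -1995 * sqrt(10) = -6308.74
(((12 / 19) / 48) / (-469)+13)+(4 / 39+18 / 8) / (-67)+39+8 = 41679055 / 695058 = 59.96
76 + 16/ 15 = 1156/ 15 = 77.07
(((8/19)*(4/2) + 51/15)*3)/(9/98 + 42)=39494/130625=0.30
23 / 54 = 0.43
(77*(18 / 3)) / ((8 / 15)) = 3465 / 4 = 866.25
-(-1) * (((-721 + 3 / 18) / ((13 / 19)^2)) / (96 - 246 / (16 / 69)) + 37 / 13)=4.44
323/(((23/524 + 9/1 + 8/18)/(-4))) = -6093072/44747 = -136.17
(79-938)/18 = -47.72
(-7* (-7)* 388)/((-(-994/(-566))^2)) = -31074532/5041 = -6164.36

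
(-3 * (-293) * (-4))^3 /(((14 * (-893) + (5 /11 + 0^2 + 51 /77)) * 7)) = 6640591848 /13369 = 496715.67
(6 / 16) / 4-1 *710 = -22717 / 32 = -709.91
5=5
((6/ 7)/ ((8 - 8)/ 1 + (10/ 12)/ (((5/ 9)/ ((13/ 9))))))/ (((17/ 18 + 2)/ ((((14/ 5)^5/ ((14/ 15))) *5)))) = 10668672/ 86125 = 123.87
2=2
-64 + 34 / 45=-2846 / 45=-63.24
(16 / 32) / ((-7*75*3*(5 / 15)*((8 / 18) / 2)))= -3 / 700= -0.00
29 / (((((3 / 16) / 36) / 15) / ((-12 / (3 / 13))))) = -4343040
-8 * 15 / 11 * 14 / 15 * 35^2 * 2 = -274400 / 11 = -24945.45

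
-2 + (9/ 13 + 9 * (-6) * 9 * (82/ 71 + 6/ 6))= -967861/ 923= -1048.60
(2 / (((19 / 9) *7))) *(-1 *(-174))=3132 / 133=23.55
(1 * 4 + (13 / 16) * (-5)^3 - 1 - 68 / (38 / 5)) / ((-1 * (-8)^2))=32683 / 19456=1.68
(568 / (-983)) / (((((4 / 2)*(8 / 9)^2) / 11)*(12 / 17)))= -358479 / 62912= -5.70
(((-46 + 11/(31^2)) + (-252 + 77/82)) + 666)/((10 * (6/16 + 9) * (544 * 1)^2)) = 1938269/145752179200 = 0.00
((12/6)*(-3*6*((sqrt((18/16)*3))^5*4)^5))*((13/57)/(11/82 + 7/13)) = -3120017183918720728227*sqrt(6)/152370675712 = -50156961328.71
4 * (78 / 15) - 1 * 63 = -211 / 5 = -42.20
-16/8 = -2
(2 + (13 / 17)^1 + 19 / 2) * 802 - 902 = 151883 / 17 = 8934.29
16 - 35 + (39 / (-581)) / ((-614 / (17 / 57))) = -128780753 / 6777946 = -19.00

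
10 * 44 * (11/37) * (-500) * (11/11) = -2420000/37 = -65405.41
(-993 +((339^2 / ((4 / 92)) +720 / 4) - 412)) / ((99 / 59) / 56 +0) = 793548112 / 9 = 88172012.44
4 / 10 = 2 / 5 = 0.40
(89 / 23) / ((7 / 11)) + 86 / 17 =11.14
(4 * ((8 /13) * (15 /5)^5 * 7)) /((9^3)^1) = 224 /39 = 5.74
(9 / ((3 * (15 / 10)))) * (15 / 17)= 30 / 17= 1.76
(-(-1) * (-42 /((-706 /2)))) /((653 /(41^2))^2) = 118681962 /150522377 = 0.79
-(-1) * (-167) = -167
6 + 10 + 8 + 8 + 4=36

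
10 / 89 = 0.11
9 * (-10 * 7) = -630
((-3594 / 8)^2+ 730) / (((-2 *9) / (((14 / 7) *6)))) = -3240889 / 24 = -135037.04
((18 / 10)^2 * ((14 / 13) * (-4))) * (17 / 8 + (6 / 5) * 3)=-129843 / 1625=-79.90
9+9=18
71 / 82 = 0.87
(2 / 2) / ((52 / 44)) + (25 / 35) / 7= 604 / 637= 0.95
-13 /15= -0.87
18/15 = 6/5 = 1.20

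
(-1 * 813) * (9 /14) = -522.64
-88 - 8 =-96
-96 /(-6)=16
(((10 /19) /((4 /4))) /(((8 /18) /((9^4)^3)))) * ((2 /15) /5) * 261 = 221142327064623 /95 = 2327813969101.29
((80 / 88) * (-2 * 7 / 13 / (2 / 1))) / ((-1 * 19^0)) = 70 / 143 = 0.49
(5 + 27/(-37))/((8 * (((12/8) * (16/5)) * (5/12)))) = 79/296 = 0.27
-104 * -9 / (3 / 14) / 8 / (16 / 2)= 273 / 4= 68.25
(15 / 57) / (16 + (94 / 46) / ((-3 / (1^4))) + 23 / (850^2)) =249262500 / 14509997653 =0.02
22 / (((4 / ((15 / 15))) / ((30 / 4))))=165 / 4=41.25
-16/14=-8/7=-1.14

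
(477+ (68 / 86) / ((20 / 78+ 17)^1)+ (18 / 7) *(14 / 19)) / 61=263341155 / 33540301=7.85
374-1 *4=370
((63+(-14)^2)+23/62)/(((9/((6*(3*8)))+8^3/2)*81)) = 0.01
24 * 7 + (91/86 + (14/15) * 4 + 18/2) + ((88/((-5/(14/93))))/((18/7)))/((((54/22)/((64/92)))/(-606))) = 26727533047/74501370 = 358.75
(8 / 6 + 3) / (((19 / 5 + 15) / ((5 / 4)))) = 325 / 1128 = 0.29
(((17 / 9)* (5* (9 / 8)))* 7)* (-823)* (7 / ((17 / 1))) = -201635 / 8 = -25204.38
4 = 4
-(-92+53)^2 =-1521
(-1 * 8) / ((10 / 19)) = -76 / 5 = -15.20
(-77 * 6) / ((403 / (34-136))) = 47124 / 403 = 116.93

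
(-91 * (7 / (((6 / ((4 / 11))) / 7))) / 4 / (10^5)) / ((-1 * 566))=4459 / 3735600000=0.00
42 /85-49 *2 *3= -24948 /85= -293.51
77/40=1.92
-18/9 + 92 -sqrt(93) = 90 -sqrt(93) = 80.36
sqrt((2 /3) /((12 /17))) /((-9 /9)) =-sqrt(34) /6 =-0.97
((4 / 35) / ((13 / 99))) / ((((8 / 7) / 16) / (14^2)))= 155232 / 65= 2388.18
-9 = -9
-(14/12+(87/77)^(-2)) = -29519/15138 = -1.95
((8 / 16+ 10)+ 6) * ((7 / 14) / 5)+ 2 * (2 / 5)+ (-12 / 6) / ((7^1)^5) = 823503 / 336140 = 2.45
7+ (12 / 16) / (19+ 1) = 563 / 80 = 7.04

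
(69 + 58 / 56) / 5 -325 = -43539 / 140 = -310.99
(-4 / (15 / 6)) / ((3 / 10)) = -16 / 3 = -5.33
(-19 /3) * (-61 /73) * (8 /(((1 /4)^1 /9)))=111264 /73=1524.16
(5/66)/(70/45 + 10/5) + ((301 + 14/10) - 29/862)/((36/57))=478.77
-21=-21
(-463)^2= 214369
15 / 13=1.15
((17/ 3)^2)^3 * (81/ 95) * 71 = 1713767399/ 855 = 2004406.31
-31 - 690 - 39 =-760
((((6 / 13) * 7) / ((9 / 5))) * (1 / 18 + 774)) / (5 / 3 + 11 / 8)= 3901240 / 8541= 456.77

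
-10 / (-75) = 2 / 15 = 0.13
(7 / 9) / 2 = 7 / 18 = 0.39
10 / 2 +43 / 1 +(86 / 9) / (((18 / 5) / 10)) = 6038 / 81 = 74.54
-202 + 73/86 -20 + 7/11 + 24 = -185903/946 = -196.51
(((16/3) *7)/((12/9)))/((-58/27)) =-378/29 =-13.03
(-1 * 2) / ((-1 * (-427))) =-2 / 427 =-0.00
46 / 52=23 / 26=0.88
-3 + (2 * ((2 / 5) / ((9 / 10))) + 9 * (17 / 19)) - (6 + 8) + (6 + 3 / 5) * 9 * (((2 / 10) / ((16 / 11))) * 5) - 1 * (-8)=557857 / 13680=40.78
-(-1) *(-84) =-84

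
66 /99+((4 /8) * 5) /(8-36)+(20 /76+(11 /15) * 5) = 14387 /3192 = 4.51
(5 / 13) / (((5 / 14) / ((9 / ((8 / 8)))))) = 126 / 13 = 9.69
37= 37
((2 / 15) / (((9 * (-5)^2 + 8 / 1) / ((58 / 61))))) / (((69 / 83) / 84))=269584 / 4903485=0.05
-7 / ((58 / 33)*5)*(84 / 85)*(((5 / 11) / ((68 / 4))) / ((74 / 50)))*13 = -57330 / 310097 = -0.18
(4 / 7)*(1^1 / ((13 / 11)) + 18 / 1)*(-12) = -1680 / 13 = -129.23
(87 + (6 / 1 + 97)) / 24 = 95 / 12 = 7.92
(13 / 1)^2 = 169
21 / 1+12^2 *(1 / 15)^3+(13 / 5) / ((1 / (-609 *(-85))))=50478766 / 375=134610.04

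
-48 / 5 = -9.60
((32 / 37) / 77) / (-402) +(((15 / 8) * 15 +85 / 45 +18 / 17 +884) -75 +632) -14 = 340665256795 / 233640792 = 1458.07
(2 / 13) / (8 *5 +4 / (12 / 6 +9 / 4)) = 17 / 4524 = 0.00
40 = 40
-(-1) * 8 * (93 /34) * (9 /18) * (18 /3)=1116 /17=65.65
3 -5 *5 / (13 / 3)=-36 / 13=-2.77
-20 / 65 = -4 / 13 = -0.31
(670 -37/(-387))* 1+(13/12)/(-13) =1037179/1548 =670.01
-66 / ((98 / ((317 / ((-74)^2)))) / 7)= -10461 / 38332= -0.27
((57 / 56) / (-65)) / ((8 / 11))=-627 / 29120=-0.02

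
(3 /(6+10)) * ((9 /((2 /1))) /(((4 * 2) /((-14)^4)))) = 64827 /16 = 4051.69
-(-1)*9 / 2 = 9 / 2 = 4.50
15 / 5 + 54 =57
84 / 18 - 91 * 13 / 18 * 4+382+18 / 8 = 4537 / 36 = 126.03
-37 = -37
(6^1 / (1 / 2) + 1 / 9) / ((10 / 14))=763 / 45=16.96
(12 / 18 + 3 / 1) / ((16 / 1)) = 11 / 48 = 0.23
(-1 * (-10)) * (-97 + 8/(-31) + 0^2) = -30150/31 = -972.58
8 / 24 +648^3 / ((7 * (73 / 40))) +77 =32651853592 / 1533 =21299317.41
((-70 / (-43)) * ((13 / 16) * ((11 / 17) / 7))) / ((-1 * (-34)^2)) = -715 / 6760288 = -0.00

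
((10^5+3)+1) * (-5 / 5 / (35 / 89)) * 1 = -8900356 / 35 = -254295.89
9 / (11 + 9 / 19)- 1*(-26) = 5839 / 218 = 26.78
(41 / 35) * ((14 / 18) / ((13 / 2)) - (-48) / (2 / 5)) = 576214 / 4095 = 140.71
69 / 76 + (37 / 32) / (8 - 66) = 31313 / 35264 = 0.89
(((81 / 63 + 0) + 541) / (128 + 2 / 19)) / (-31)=-36062 / 264089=-0.14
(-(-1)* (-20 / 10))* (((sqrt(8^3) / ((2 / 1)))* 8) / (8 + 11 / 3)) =-384* sqrt(2) / 35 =-15.52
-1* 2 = -2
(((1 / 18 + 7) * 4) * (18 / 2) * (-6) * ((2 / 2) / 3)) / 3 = -508 / 3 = -169.33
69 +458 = 527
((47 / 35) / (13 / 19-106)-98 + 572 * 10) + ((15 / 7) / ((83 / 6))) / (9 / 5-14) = 1993480243001 / 354587205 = 5621.97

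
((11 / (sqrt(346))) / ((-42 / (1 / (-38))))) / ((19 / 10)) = 55 * sqrt(346) / 5246052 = 0.00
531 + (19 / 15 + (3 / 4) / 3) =31951 / 60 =532.52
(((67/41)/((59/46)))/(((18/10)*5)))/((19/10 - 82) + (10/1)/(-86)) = -1325260/750947103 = -0.00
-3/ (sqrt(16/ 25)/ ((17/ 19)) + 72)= -255/ 6196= -0.04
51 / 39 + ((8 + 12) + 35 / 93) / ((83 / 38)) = 1067353 / 100347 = 10.64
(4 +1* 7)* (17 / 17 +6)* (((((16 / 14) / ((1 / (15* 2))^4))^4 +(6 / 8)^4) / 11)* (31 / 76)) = 13992705140981760000000006028911 / 6673408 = 2096785501647997544882616.00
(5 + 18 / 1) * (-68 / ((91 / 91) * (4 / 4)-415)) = 34 / 9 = 3.78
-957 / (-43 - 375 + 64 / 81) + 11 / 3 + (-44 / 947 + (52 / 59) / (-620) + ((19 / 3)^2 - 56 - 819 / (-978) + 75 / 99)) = -19791438284604014 / 2361381148810035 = -8.38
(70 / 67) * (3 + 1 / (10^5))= 2100007 / 670000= 3.13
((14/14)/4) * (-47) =-47/4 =-11.75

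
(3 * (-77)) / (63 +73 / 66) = -15246 / 4231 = -3.60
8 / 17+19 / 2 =9.97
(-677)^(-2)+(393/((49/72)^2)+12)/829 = 1.04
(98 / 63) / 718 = 7 / 3231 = 0.00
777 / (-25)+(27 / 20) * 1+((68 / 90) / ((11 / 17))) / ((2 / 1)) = -288547 / 9900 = -29.15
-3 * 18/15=-18/5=-3.60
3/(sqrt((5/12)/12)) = 36 * sqrt(5)/5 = 16.10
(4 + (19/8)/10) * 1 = 339/80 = 4.24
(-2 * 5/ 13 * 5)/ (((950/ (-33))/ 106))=3498/ 247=14.16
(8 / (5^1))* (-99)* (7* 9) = -49896 / 5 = -9979.20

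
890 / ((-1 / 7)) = -6230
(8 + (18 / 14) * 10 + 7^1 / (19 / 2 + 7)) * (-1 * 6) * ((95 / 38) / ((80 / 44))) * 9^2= -99549 / 7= -14221.29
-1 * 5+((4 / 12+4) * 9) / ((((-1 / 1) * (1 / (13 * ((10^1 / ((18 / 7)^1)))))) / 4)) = -23675 / 3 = -7891.67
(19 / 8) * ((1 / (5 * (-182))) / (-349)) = 19 / 2540720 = 0.00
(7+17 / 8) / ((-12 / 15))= -365 / 32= -11.41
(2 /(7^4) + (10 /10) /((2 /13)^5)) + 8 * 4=893933181 /76832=11634.91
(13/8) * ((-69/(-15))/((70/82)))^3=10901303491/42875000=254.26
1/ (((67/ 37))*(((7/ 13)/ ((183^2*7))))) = 16108209/ 67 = 240421.03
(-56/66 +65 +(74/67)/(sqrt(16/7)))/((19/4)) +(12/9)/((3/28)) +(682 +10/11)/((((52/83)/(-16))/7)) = -2984664292/24453 +74 * sqrt(7)/1273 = -122057.03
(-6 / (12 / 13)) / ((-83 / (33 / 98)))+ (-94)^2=143744477 / 16268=8836.03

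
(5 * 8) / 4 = 10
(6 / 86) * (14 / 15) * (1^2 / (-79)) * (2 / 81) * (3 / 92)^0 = -28 / 1375785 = -0.00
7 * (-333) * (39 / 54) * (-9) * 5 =151515 / 2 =75757.50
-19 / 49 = -0.39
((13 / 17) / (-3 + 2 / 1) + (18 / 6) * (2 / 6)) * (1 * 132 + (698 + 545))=5500 / 17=323.53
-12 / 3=-4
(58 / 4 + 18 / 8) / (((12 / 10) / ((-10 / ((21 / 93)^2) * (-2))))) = 1609675 / 294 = 5475.09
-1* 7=-7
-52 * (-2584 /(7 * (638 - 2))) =33592 /1113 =30.18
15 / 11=1.36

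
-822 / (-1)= 822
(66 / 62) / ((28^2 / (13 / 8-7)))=-1419 / 194432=-0.01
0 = 0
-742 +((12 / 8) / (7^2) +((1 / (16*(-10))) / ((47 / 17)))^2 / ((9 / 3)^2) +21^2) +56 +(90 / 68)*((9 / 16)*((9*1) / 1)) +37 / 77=-1108936618338293 / 4663541836800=-237.79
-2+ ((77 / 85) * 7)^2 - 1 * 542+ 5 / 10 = -7272533 / 14450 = -503.29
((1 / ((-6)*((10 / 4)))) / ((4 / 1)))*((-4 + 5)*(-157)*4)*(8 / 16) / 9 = 157 / 270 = 0.58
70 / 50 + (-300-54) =-1763 / 5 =-352.60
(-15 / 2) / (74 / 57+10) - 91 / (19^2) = -425863 / 464968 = -0.92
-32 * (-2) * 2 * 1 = 128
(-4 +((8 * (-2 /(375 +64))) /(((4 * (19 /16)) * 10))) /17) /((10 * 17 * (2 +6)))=-708993 /241054900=-0.00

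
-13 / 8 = -1.62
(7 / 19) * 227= 1589 / 19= 83.63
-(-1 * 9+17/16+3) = 4.94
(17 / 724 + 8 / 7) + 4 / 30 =98801 / 76020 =1.30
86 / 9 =9.56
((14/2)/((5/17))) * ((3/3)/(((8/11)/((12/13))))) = 3927/130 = 30.21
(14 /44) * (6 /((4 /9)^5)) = 1240029 /11264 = 110.09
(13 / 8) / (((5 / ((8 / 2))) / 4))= 26 / 5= 5.20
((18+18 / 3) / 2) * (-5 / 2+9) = 78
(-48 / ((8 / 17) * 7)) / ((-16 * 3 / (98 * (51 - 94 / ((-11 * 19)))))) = 1279607 / 836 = 1530.63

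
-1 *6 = -6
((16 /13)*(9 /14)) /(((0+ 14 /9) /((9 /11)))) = 0.42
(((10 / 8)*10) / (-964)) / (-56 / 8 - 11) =0.00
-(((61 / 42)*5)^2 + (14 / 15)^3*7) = -38649143 / 661500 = -58.43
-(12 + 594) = -606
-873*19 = -16587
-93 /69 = -31 /23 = -1.35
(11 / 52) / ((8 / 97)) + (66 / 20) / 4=7051 / 2080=3.39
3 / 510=1 / 170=0.01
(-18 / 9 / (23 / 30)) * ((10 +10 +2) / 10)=-132 / 23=-5.74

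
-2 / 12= -1 / 6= -0.17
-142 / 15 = -9.47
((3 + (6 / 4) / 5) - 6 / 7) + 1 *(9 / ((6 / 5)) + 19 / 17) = 6581 / 595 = 11.06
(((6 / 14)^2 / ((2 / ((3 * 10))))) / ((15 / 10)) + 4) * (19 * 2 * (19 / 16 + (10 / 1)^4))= 434771623 / 196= 2218222.57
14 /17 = 0.82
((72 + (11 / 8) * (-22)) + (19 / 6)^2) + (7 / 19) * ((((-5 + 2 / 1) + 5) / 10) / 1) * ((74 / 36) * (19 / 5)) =7853 / 150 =52.35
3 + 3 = 6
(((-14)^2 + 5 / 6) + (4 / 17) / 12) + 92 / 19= 130295 / 646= 201.70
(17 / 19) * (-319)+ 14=-5157 / 19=-271.42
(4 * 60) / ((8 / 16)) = 480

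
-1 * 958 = -958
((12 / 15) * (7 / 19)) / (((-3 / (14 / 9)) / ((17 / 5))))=-6664 / 12825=-0.52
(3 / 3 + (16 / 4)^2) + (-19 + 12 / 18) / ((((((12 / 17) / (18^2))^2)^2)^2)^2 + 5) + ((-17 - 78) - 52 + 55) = -1526735208775906572947292725508210746599025535 / 19407650959015761520516432951375560338123206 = -78.67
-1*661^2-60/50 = -2184611/5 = -436922.20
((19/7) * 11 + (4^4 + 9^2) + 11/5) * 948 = 12245316/35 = 349866.17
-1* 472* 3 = -1416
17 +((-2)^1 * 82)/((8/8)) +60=-87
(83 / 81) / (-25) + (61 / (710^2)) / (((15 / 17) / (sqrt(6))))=-83 / 2025 + 1037 * sqrt(6) / 7561500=-0.04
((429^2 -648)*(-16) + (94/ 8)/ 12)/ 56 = -140845777/ 2688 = -52397.98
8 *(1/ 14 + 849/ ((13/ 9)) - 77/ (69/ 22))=28295180/ 6279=4506.32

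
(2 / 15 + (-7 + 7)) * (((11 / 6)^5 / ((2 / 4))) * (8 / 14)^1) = 161051 / 51030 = 3.16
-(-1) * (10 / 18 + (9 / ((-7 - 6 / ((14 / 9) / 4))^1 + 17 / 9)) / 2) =7837 / 23292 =0.34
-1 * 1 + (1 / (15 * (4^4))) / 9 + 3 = 69121 / 34560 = 2.00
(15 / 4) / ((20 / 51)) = 153 / 16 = 9.56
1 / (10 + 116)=1 / 126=0.01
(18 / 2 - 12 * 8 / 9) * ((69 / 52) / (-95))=23 / 988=0.02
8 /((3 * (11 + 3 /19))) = 38 /159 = 0.24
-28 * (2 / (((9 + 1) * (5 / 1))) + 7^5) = -11764928 / 25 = -470597.12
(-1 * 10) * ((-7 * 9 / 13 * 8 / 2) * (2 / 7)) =720 / 13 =55.38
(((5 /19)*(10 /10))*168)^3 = 592704000 /6859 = 86412.60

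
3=3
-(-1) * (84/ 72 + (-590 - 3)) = -3551/ 6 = -591.83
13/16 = 0.81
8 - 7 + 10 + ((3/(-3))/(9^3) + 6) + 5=22.00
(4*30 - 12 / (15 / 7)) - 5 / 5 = 113.40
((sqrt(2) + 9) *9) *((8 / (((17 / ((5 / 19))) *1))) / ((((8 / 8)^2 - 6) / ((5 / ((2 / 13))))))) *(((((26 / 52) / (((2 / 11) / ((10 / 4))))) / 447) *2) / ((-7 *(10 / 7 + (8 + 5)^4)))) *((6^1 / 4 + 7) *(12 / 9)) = 7150 *sqrt(2) / 566021647 + 64350 / 566021647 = 0.00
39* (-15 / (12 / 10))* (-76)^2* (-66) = 185842800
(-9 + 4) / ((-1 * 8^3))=5 / 512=0.01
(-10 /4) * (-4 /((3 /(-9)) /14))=-420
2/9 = 0.22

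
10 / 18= 5 / 9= 0.56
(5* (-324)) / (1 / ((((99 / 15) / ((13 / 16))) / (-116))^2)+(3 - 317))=28226880 / 1917911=14.72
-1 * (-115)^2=-13225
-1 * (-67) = 67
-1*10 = -10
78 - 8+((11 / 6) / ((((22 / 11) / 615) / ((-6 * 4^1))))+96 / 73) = -982484 / 73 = -13458.68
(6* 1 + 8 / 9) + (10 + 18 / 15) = 814 / 45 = 18.09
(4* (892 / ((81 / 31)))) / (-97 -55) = -8.98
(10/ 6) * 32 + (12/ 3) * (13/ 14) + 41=2059/ 21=98.05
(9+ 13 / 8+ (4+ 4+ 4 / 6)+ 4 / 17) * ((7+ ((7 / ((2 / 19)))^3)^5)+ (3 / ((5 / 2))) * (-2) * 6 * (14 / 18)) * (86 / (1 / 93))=3827098018793060020197199262164929053227 / 11141120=343511067001617433453476800000000.00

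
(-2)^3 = -8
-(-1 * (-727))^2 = -528529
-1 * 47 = -47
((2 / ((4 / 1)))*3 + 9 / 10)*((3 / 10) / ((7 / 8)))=0.82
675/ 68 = 9.93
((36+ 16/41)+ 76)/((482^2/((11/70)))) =6336/83346235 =0.00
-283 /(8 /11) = -3113 /8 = -389.12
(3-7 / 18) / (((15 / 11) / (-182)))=-47047 / 135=-348.50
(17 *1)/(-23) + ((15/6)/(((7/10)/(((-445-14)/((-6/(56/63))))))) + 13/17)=664770/2737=242.88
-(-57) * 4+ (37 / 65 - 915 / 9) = 24746 / 195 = 126.90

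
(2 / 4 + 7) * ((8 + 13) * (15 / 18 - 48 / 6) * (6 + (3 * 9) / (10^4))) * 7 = -47428.83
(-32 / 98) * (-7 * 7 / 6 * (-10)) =-80 / 3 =-26.67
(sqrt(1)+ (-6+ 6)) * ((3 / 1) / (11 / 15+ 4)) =45 / 71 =0.63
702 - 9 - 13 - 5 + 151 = 826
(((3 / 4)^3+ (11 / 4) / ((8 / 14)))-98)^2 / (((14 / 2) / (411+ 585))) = 8776744281 / 7168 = 1224434.19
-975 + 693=-282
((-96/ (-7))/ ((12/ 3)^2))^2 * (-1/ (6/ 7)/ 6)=-0.14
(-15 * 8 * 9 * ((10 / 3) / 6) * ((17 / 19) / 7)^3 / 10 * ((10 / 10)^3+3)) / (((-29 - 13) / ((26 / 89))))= 5109520 / 1465692851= 0.00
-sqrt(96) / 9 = -4 * sqrt(6) / 9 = -1.09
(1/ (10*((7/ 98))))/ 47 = 7/ 235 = 0.03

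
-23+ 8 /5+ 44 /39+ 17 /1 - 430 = -84488 /195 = -433.27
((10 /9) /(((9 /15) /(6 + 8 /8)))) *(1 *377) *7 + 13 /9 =923689 /27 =34210.70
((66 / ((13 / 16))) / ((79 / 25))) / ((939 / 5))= 44000 / 321451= 0.14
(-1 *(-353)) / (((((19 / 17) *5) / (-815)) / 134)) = -131073842 / 19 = -6898623.26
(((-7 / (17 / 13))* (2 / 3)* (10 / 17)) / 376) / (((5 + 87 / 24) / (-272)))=29120 / 165393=0.18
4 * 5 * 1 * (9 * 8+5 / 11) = 15940 / 11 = 1449.09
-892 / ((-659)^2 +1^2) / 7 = -446 / 1519987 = -0.00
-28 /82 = -0.34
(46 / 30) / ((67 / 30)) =0.69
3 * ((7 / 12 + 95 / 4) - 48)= -71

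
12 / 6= 2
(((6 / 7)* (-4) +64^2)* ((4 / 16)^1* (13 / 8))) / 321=46553 / 8988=5.18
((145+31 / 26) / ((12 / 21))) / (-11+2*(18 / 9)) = -3801 / 104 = -36.55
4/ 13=0.31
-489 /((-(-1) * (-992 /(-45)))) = -22005 /992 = -22.18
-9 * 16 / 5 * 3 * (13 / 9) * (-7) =4368 / 5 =873.60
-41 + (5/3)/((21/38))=-2393/63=-37.98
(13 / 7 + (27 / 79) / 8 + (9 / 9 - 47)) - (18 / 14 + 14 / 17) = -3475315 / 75208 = -46.21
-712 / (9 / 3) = -712 / 3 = -237.33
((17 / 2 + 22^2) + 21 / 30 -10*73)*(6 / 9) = -2368 / 15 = -157.87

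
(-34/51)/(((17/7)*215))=-14/10965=-0.00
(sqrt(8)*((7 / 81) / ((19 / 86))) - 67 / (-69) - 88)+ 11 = -5246 / 69+ 1204*sqrt(2) / 1539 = -74.92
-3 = -3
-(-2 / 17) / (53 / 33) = 66 / 901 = 0.07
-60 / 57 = -20 / 19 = -1.05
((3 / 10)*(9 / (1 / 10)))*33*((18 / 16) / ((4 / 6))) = 24057 / 16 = 1503.56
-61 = -61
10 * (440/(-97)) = -4400/97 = -45.36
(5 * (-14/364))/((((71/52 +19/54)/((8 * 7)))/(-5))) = 75600/2411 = 31.36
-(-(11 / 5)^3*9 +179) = -10396 / 125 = -83.17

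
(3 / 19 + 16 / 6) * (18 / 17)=966 / 323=2.99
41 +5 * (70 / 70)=46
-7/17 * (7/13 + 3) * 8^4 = -1318912/221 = -5967.93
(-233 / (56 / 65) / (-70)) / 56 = 0.07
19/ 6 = 3.17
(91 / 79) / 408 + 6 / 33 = 65465 / 354552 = 0.18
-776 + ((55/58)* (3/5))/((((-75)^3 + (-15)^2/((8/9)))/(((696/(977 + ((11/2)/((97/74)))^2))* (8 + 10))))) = -151200807364568/194846396975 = -776.00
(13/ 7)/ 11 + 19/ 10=1593/ 770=2.07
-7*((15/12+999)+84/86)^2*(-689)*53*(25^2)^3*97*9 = 1615731546562254059326171875/29584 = 54615046868653801356347.08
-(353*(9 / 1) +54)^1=-3231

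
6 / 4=3 / 2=1.50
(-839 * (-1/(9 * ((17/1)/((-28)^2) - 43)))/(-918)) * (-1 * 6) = -657776/46398015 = -0.01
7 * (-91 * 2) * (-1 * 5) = 6370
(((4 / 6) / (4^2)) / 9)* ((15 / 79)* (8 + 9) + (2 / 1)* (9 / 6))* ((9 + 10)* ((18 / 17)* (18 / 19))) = 738 / 1343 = 0.55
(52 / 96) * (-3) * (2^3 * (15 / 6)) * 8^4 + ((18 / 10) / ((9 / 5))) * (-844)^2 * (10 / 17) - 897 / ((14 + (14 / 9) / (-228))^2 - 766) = 285902.75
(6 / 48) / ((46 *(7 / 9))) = 9 / 2576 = 0.00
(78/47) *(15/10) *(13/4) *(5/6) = 2535/376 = 6.74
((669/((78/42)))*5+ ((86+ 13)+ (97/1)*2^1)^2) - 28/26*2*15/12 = 87647.46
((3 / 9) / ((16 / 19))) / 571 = 19 / 27408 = 0.00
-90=-90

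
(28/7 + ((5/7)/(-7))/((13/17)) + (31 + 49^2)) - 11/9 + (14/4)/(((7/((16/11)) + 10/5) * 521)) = 792650733872/325571337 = 2434.65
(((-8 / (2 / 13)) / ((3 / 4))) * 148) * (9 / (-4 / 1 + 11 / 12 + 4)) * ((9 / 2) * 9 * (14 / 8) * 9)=-706908384 / 11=-64264398.55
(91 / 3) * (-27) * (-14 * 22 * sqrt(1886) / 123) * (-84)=-7063056 * sqrt(1886) / 41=-7481344.22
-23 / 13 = -1.77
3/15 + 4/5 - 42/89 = 47/89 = 0.53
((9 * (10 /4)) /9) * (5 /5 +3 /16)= 95 /32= 2.97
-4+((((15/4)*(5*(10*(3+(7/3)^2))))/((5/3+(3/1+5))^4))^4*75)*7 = -3.43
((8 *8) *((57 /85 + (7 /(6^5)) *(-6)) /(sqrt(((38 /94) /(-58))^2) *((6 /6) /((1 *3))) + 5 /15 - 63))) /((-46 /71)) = 28364940484 /27050676165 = 1.05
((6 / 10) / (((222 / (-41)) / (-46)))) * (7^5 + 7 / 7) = 15849944 / 185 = 85675.37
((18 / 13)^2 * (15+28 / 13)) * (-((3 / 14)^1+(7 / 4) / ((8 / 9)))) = -8832807 / 123032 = -71.79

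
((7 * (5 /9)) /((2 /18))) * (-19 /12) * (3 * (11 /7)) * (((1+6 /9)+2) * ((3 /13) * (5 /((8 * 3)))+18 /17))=-22495715 /21216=-1060.32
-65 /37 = -1.76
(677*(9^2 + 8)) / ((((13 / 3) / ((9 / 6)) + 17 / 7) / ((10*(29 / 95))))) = 220164462 / 6365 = 34589.86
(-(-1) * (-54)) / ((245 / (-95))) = 1026 / 49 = 20.94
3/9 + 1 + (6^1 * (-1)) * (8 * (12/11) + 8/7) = -13372/231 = -57.89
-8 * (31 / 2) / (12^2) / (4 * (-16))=31 / 2304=0.01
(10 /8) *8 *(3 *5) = 150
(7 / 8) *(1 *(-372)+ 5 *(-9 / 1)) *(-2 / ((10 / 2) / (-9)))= -26271 / 20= -1313.55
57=57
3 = 3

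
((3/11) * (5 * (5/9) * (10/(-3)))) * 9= -250/11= -22.73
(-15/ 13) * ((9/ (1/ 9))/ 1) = -1215/ 13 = -93.46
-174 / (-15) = 11.60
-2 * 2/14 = -2/7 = -0.29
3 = 3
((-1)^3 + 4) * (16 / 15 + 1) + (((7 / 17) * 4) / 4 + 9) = 1327 / 85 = 15.61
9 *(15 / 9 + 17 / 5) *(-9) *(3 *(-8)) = 9849.60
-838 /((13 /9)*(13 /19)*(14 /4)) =-286596 /1183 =-242.26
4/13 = 0.31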